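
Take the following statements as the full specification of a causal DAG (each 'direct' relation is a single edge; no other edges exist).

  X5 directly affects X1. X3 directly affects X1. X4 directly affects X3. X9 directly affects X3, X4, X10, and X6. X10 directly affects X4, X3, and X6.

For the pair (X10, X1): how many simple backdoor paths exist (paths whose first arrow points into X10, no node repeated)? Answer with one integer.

2

A backdoor path from X10 to X1 is any simple undirected path whose first edge points into X10 (i.e. leaves X10 via a parent).
Parents of X10: {X9}.
Enumerating:
  P1: X10 <- X9 -> X4 -> X3 -> X1
  P2: X10 <- X9 -> X3 -> X1
That exhausts the simple backdoor paths. Count: 2.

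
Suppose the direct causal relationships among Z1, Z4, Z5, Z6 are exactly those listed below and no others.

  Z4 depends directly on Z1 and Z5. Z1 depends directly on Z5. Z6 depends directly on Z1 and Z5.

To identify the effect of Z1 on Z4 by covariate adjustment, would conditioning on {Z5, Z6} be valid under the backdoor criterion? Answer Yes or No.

Backdoor paths from Z1 to Z4 (paths whose first edge points into Z1):
  P1: Z1 <- Z5 -> Z4
Condition 1 (no descendant of Z1 in the set): FAILS — Z6 is a descendant of Z1.
Condition 2 (every backdoor path blocked by {Z5, Z6}):
  P1: blocked at fork node Z5 ∈ conditioning set.
{Z5, Z6} does not satisfy the backdoor criterion.

No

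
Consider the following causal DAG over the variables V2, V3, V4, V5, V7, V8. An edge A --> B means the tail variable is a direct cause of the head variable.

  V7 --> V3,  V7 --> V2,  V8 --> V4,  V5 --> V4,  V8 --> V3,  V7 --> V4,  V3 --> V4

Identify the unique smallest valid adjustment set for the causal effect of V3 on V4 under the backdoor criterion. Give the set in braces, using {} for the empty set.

{V7, V8}

Variables eligible for adjustment (non-descendants of V3, excluding V3 and V4): {V2, V5, V7, V8}.
Backdoor paths from V3 to V4:
  P1: V3 <- V8 -> V4
  P2: V3 <- V7 -> V4
The empty set is not sufficient: P1 (V3 <- V8 -> V4) has no collider blocking it and no conditioned non-collider, so it is open.
Try {V7, V8}:
  P1: blocked at fork node V8 ∈ conditioning set.
  P2: blocked at fork node V7 ∈ conditioning set.
{V7, V8} contains no descendant of V3 and blocks every backdoor path.
Every element of {V7, V8} is needed (dropping V7 leaves P2 open; dropping V8 leaves P1 open), so no proper subset is valid.
Among all size-2 subsets of the eligible variables, only {V7, V8} blocks every backdoor path, so it is the unique smallest valid adjustment set.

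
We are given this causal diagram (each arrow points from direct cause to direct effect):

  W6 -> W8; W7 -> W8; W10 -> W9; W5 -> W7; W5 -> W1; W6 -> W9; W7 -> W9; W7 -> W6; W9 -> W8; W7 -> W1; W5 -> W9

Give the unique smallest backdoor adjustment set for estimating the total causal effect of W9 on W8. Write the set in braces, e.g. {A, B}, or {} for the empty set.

Variables eligible for adjustment (non-descendants of W9, excluding W9 and W8): {W1, W10, W5, W6, W7}.
Backdoor paths from W9 to W8:
  P1: W9 <- W5 -> W7 -> W6 -> W8
  P2: W9 <- W5 -> W7 -> W8
  P3: W9 <- W5 -> W1 <- W7 -> W6 -> W8
  P4: W9 <- W5 -> W1 <- W7 -> W8
  P5: W9 <- W7 -> W6 -> W8
  P6: W9 <- W7 -> W8
  P7: W9 <- W6 <- W7 -> W8
  P8: W9 <- W6 -> W8
The empty set is not sufficient: P1 (W9 <- W5 -> W7 -> W6 -> W8) has no collider blocking it and no conditioned non-collider, so it is open.
Try {W6, W7}:
  P1: blocked at chain node W7 ∈ conditioning set.
  P2: blocked at chain node W7 ∈ conditioning set.
  P3: blocked at collider W1 (neither it nor any descendant is in the conditioning set).
  P4: blocked at collider W1 (neither it nor any descendant is in the conditioning set).
  P5: blocked at fork node W7 ∈ conditioning set.
  P6: blocked at fork node W7 ∈ conditioning set.
  P7: blocked at chain node W6 ∈ conditioning set.
  P8: blocked at fork node W6 ∈ conditioning set.
{W6, W7} contains no descendant of W9 and blocks every backdoor path.
Every element of {W6, W7} is needed (dropping W6 leaves P8 open; dropping W7 leaves P2 open), so no proper subset is valid.
Among all size-2 subsets of the eligible variables, only {W6, W7} blocks every backdoor path, so it is the unique smallest valid adjustment set.

{W6, W7}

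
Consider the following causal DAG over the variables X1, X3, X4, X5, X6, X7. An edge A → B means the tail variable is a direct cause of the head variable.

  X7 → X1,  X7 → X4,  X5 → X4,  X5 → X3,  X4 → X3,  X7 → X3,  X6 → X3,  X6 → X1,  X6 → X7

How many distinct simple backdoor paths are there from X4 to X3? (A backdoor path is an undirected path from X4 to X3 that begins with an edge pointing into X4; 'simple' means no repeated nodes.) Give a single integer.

A backdoor path from X4 to X3 is any simple undirected path whose first edge points into X4 (i.e. leaves X4 via a parent).
Parents of X4: {X5, X7}.
Enumerating:
  P1: X4 <- X7 <- X6 -> X3
  P2: X4 <- X7 -> X1 <- X6 -> X3
  P3: X4 <- X7 -> X3
  P4: X4 <- X5 -> X3
That exhausts the simple backdoor paths. Count: 4.

4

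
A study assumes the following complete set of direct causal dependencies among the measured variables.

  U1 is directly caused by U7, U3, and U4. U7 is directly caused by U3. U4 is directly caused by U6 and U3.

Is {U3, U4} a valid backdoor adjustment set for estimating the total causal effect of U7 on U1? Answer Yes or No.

Backdoor paths from U7 to U1 (paths whose first edge points into U7):
  P1: U7 <- U3 -> U4 -> U1
  P2: U7 <- U3 -> U1
Condition 1 (no descendant of U7 in the set): holds — descendants of U7 are {U1}; none are in {U3, U4}.
Condition 2 (every backdoor path blocked by {U3, U4}):
  P1: blocked at fork node U3 ∈ conditioning set.
  P2: blocked at fork node U3 ∈ conditioning set.
{U3, U4} satisfies the backdoor criterion.

Yes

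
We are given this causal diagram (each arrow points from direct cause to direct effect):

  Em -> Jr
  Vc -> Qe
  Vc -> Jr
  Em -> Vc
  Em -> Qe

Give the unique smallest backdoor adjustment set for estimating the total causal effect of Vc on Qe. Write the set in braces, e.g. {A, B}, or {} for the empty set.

Variables eligible for adjustment (non-descendants of Vc, excluding Vc and Qe): {Em}.
Backdoor paths from Vc to Qe:
  P1: Vc <- Em -> Qe
The empty set is not sufficient: P1 (Vc <- Em -> Qe) has no collider blocking it and no conditioned non-collider, so it is open.
Try {Em}:
  P1: blocked at fork node Em ∈ conditioning set.
{Em} contains no descendant of Vc and blocks every backdoor path.
{Em} is the unique smallest valid adjustment set.

{Em}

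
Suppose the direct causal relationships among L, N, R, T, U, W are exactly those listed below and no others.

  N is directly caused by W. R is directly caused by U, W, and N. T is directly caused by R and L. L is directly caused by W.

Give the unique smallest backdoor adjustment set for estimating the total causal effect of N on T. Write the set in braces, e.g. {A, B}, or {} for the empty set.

Variables eligible for adjustment (non-descendants of N, excluding N and T): {L, U, W}.
Backdoor paths from N to T:
  P1: N <- W -> R -> T
  P2: N <- W -> L -> T
The empty set is not sufficient: P1 (N <- W -> R -> T) has no collider blocking it and no conditioned non-collider, so it is open.
Try {W}:
  P1: blocked at fork node W ∈ conditioning set.
  P2: blocked at fork node W ∈ conditioning set.
{W} contains no descendant of N and blocks every backdoor path.
No other singleton works — e.g. {U} leaves P1 open — so {W} is the unique smallest valid adjustment set.

{W}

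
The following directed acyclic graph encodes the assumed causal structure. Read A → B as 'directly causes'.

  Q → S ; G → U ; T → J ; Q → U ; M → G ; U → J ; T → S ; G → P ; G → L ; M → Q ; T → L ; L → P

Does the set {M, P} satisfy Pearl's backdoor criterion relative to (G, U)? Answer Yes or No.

No

Backdoor paths from G to U (paths whose first edge points into G):
  P1: G <- M -> Q -> S <- T -> J <- U
  P2: G <- M -> Q -> U
Condition 1 (no descendant of G in the set): FAILS — P is a descendant of G.
Condition 2 (every backdoor path blocked by {M, P}):
  P1: blocked at fork node M ∈ conditioning set.
  P2: blocked at fork node M ∈ conditioning set.
{M, P} does not satisfy the backdoor criterion.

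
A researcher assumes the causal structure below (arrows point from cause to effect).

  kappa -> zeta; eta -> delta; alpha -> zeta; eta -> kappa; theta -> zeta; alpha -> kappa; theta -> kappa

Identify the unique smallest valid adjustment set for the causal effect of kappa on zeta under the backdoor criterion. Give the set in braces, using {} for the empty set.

Variables eligible for adjustment (non-descendants of kappa, excluding kappa and zeta): {alpha, delta, eta, theta}.
Backdoor paths from kappa to zeta:
  P1: kappa <- theta -> zeta
  P2: kappa <- alpha -> zeta
The empty set is not sufficient: P1 (kappa <- theta -> zeta) has no collider blocking it and no conditioned non-collider, so it is open.
Try {alpha, theta}:
  P1: blocked at fork node theta ∈ conditioning set.
  P2: blocked at fork node alpha ∈ conditioning set.
{alpha, theta} contains no descendant of kappa and blocks every backdoor path.
Every element of {alpha, theta} is needed (dropping alpha leaves P2 open; dropping theta leaves P1 open), so no proper subset is valid.
Among all size-2 subsets of the eligible variables, only {alpha, theta} blocks every backdoor path, so it is the unique smallest valid adjustment set.

{alpha, theta}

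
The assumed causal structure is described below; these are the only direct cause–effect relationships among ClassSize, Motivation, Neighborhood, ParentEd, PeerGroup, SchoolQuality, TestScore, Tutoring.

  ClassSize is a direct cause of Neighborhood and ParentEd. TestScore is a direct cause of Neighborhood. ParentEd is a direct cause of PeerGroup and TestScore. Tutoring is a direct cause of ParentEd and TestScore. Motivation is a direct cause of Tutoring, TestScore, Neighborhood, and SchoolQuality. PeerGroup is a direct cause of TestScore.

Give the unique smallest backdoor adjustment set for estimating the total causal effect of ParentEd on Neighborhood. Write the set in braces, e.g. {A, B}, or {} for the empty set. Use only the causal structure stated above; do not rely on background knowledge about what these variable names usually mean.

Variables eligible for adjustment (non-descendants of ParentEd, excluding ParentEd and Neighborhood): {ClassSize, Motivation, SchoolQuality, Tutoring}.
Backdoor paths from ParentEd to Neighborhood:
  P1: ParentEd <- ClassSize -> Neighborhood
  P2: ParentEd <- Tutoring <- Motivation -> TestScore -> Neighborhood
  P3: ParentEd <- Tutoring <- Motivation -> Neighborhood
  P4: ParentEd <- Tutoring -> TestScore <- Motivation -> Neighborhood
  P5: ParentEd <- Tutoring -> TestScore -> Neighborhood
The empty set is not sufficient: P1 (ParentEd <- ClassSize -> Neighborhood) has no collider blocking it and no conditioned non-collider, so it is open.
Try {ClassSize, Tutoring}:
  P1: blocked at fork node ClassSize ∈ conditioning set.
  P2: blocked at chain node Tutoring ∈ conditioning set.
  P3: blocked at chain node Tutoring ∈ conditioning set.
  P4: blocked at fork node Tutoring ∈ conditioning set.
  P5: blocked at fork node Tutoring ∈ conditioning set.
{ClassSize, Tutoring} contains no descendant of ParentEd and blocks every backdoor path.
Every element of {ClassSize, Tutoring} is needed (dropping ClassSize leaves P1 open; dropping Tutoring leaves P2 open), so no proper subset is valid.
Among all size-2 subsets of the eligible variables, only {ClassSize, Tutoring} blocks every backdoor path, so it is the unique smallest valid adjustment set.

{ClassSize, Tutoring}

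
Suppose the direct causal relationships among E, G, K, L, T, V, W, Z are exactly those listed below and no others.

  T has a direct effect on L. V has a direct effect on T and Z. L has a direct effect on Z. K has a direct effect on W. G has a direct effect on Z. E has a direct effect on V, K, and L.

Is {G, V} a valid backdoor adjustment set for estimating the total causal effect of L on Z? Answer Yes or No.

Backdoor paths from L to Z (paths whose first edge points into L):
  P1: L <- E -> V -> Z
  P2: L <- T <- V -> Z
Condition 1 (no descendant of L in the set): holds — descendants of L are {Z}; none are in {G, V}.
Condition 2 (every backdoor path blocked by {G, V}):
  P1: blocked at chain node V ∈ conditioning set.
  P2: blocked at fork node V ∈ conditioning set.
{G, V} satisfies the backdoor criterion.

Yes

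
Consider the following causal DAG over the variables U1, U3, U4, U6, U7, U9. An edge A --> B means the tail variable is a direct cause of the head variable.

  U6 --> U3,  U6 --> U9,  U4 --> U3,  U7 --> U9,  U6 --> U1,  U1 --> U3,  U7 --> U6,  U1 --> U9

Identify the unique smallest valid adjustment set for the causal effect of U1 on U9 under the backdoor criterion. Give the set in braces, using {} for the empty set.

{U6}

Variables eligible for adjustment (non-descendants of U1, excluding U1 and U9): {U4, U6, U7}.
Backdoor paths from U1 to U9:
  P1: U1 <- U6 <- U7 -> U9
  P2: U1 <- U6 -> U9
The empty set is not sufficient: P1 (U1 <- U6 <- U7 -> U9) has no collider blocking it and no conditioned non-collider, so it is open.
Try {U6}:
  P1: blocked at chain node U6 ∈ conditioning set.
  P2: blocked at fork node U6 ∈ conditioning set.
{U6} contains no descendant of U1 and blocks every backdoor path.
No other singleton works — e.g. {U7} leaves P2 open — so {U6} is the unique smallest valid adjustment set.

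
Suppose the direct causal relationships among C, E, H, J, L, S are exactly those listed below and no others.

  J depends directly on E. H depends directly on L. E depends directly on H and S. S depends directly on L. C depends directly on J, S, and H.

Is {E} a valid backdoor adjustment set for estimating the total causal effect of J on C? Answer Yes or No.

Backdoor paths from J to C (paths whose first edge points into J):
  P1: J <- E <- S <- L -> H -> C
  P2: J <- E <- S -> C
  P3: J <- E <- H <- L -> S -> C
  P4: J <- E <- H -> C
Condition 1 (no descendant of J in the set): holds — descendants of J are {C}; none are in {E}.
Condition 2 (every backdoor path blocked by {E}):
  P1: blocked at chain node E ∈ conditioning set.
  P2: blocked at chain node E ∈ conditioning set.
  P3: blocked at chain node E ∈ conditioning set.
  P4: blocked at chain node E ∈ conditioning set.
{E} satisfies the backdoor criterion.

Yes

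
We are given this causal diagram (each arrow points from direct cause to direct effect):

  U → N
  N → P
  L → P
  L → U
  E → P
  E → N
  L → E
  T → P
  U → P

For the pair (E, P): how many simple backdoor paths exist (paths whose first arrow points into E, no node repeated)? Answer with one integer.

A backdoor path from E to P is any simple undirected path whose first edge points into E (i.e. leaves E via a parent).
Parents of E: {L}.
Enumerating:
  P1: E <- L -> U -> N -> P
  P2: E <- L -> U -> P
  P3: E <- L -> P
That exhausts the simple backdoor paths. Count: 3.

3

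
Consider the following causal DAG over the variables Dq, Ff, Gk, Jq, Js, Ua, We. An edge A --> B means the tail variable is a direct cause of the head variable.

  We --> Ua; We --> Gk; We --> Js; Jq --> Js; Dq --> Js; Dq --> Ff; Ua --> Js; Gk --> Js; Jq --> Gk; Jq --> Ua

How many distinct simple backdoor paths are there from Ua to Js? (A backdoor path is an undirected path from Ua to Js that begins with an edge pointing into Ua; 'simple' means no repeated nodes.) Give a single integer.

A backdoor path from Ua to Js is any simple undirected path whose first edge points into Ua (i.e. leaves Ua via a parent).
Parents of Ua: {Jq, We}.
Enumerating:
  P1: Ua <- We -> Gk <- Jq -> Js
  P2: Ua <- We -> Gk -> Js
  P3: Ua <- We -> Js
  P4: Ua <- Jq -> Gk <- We -> Js
  P5: Ua <- Jq -> Gk -> Js
  P6: Ua <- Jq -> Js
That exhausts the simple backdoor paths. Count: 6.

6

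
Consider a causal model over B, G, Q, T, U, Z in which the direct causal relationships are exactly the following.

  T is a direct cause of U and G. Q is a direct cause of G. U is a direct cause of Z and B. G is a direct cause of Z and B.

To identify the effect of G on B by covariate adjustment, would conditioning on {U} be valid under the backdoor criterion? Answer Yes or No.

Yes

Backdoor paths from G to B (paths whose first edge points into G):
  P1: G <- T -> U -> B
Condition 1 (no descendant of G in the set): holds — descendants of G are {B, Z}; none are in {U}.
Condition 2 (every backdoor path blocked by {U}):
  P1: blocked at chain node U ∈ conditioning set.
{U} satisfies the backdoor criterion.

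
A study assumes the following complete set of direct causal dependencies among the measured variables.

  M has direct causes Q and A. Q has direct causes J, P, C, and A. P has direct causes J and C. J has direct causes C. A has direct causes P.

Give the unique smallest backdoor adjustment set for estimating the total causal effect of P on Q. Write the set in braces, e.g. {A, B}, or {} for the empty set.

{C, J}

Variables eligible for adjustment (non-descendants of P, excluding P and Q): {C, J}.
Backdoor paths from P to Q:
  P1: P <- C -> J -> Q
  P2: P <- C -> Q
  P3: P <- J <- C -> Q
  P4: P <- J -> Q
The empty set is not sufficient: P1 (P <- C -> J -> Q) has no collider blocking it and no conditioned non-collider, so it is open.
Try {C, J}:
  P1: blocked at fork node C ∈ conditioning set.
  P2: blocked at fork node C ∈ conditioning set.
  P3: blocked at chain node J ∈ conditioning set.
  P4: blocked at fork node J ∈ conditioning set.
{C, J} contains no descendant of P and blocks every backdoor path.
Every element of {C, J} is needed (dropping C leaves P2 open; dropping J leaves P4 open), so no proper subset is valid.
Among all size-2 subsets of the eligible variables, only {C, J} blocks every backdoor path, so it is the unique smallest valid adjustment set.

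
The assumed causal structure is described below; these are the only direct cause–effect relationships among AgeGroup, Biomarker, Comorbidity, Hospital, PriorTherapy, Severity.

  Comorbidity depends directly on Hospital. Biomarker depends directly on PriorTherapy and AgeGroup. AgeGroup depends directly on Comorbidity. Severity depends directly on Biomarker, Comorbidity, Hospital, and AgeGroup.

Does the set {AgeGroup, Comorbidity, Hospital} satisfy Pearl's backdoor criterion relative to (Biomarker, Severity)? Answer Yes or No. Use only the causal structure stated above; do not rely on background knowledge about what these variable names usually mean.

Backdoor paths from Biomarker to Severity (paths whose first edge points into Biomarker):
  P1: Biomarker <- AgeGroup <- Comorbidity <- Hospital -> Severity
  P2: Biomarker <- AgeGroup <- Comorbidity -> Severity
  P3: Biomarker <- AgeGroup -> Severity
Condition 1 (no descendant of Biomarker in the set): holds — descendants of Biomarker are {Severity}; none are in {AgeGroup, Comorbidity, Hospital}.
Condition 2 (every backdoor path blocked by {AgeGroup, Comorbidity, Hospital}):
  P1: blocked at chain node AgeGroup ∈ conditioning set.
  P2: blocked at chain node AgeGroup ∈ conditioning set.
  P3: blocked at fork node AgeGroup ∈ conditioning set.
{AgeGroup, Comorbidity, Hospital} satisfies the backdoor criterion.

Yes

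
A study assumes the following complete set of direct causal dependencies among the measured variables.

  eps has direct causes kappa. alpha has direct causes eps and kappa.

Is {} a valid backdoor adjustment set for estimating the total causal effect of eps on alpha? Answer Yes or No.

No

Backdoor paths from eps to alpha (paths whose first edge points into eps):
  P1: eps <- kappa -> alpha
Condition 1 (no descendant of eps in the set): holds — descendants of eps are {alpha}; none are in {}.
Condition 2 (every backdoor path blocked by {}):
  P1: open — no interior node is in the conditioning set.
{} does not satisfy the backdoor criterion.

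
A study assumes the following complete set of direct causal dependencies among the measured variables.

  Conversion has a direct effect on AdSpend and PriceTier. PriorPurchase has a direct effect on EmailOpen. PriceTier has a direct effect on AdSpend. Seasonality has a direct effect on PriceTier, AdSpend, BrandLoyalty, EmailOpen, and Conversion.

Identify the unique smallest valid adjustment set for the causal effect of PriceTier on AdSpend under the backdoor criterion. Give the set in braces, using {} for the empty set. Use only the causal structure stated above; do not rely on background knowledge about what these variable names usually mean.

Variables eligible for adjustment (non-descendants of PriceTier, excluding PriceTier and AdSpend): {BrandLoyalty, Conversion, EmailOpen, PriorPurchase, Seasonality}.
Backdoor paths from PriceTier to AdSpend:
  P1: PriceTier <- Seasonality -> Conversion -> AdSpend
  P2: PriceTier <- Seasonality -> AdSpend
  P3: PriceTier <- Conversion <- Seasonality -> AdSpend
  P4: PriceTier <- Conversion -> AdSpend
The empty set is not sufficient: P1 (PriceTier <- Seasonality -> Conversion -> AdSpend) has no collider blocking it and no conditioned non-collider, so it is open.
Try {Conversion, Seasonality}:
  P1: blocked at fork node Seasonality ∈ conditioning set.
  P2: blocked at fork node Seasonality ∈ conditioning set.
  P3: blocked at chain node Conversion ∈ conditioning set.
  P4: blocked at fork node Conversion ∈ conditioning set.
{Conversion, Seasonality} contains no descendant of PriceTier and blocks every backdoor path.
Every element of {Conversion, Seasonality} is needed (dropping Conversion leaves P4 open; dropping Seasonality leaves P2 open), so no proper subset is valid.
Among all size-2 subsets of the eligible variables, only {Conversion, Seasonality} blocks every backdoor path, so it is the unique smallest valid adjustment set.

{Conversion, Seasonality}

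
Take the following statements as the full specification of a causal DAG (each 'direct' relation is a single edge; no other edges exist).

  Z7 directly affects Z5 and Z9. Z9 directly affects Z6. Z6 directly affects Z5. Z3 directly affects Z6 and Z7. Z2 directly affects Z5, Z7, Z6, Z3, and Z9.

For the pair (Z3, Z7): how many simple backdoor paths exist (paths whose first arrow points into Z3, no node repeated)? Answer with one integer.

A backdoor path from Z3 to Z7 is any simple undirected path whose first edge points into Z3 (i.e. leaves Z3 via a parent).
Parents of Z3: {Z2}.
Enumerating:
  P1: Z3 <- Z2 -> Z7
  P2: Z3 <- Z2 -> Z9 <- Z7
  P3: Z3 <- Z2 -> Z9 -> Z6 -> Z5 <- Z7
  P4: Z3 <- Z2 -> Z6 <- Z9 <- Z7
  P5: Z3 <- Z2 -> Z6 -> Z5 <- Z7
  P6: Z3 <- Z2 -> Z5 <- Z7
  P7: Z3 <- Z2 -> Z5 <- Z6 <- Z9 <- Z7
That exhausts the simple backdoor paths. Count: 7.

7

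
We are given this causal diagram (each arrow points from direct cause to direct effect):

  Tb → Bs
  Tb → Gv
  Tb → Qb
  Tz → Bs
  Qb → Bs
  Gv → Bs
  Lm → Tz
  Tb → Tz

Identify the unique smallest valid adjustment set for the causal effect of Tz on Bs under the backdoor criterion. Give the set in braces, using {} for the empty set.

Variables eligible for adjustment (non-descendants of Tz, excluding Tz and Bs): {Gv, Lm, Qb, Tb}.
Backdoor paths from Tz to Bs:
  P1: Tz <- Tb -> Gv -> Bs
  P2: Tz <- Tb -> Qb -> Bs
  P3: Tz <- Tb -> Bs
The empty set is not sufficient: P1 (Tz <- Tb -> Gv -> Bs) has no collider blocking it and no conditioned non-collider, so it is open.
Try {Tb}:
  P1: blocked at fork node Tb ∈ conditioning set.
  P2: blocked at fork node Tb ∈ conditioning set.
  P3: blocked at fork node Tb ∈ conditioning set.
{Tb} contains no descendant of Tz and blocks every backdoor path.
No other singleton works — e.g. {Lm} leaves P1 open — so {Tb} is the unique smallest valid adjustment set.

{Tb}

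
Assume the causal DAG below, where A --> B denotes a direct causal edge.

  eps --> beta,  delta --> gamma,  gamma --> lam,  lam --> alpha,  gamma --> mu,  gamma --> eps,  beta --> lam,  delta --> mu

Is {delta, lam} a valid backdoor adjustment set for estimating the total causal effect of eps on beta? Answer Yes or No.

Backdoor paths from eps to beta (paths whose first edge points into eps):
  P1: eps <- gamma -> lam <- beta
Condition 1 (no descendant of eps in the set): FAILS — lam is a descendant of eps.
Condition 2 (every backdoor path blocked by {delta, lam}):
  P1: open — collider(s) lam are conditioned on (or have a conditioned descendant) and no non-collider on the path is in the set.
{delta, lam} does not satisfy the backdoor criterion.

No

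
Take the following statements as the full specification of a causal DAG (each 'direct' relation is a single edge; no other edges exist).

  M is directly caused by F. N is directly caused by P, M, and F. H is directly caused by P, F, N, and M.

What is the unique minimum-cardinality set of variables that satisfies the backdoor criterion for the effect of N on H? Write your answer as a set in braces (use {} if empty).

{F, M, P}

Variables eligible for adjustment (non-descendants of N, excluding N and H): {F, M, P}.
Backdoor paths from N to H:
  P1: N <- P -> H
  P2: N <- F -> M -> H
  P3: N <- F -> H
  P4: N <- M <- F -> H
  P5: N <- M -> H
The empty set is not sufficient: P1 (N <- P -> H) has no collider blocking it and no conditioned non-collider, so it is open.
Try {F, M, P}:
  P1: blocked at fork node P ∈ conditioning set.
  P2: blocked at fork node F ∈ conditioning set.
  P3: blocked at fork node F ∈ conditioning set.
  P4: blocked at chain node M ∈ conditioning set.
  P5: blocked at fork node M ∈ conditioning set.
{F, M, P} contains no descendant of N and blocks every backdoor path.
Every element of {F, M, P} is needed (dropping F leaves P3 open; dropping M leaves P5 open; dropping P leaves P1 open), so no proper subset is valid.
Among all size-3 subsets of the eligible variables, only {F, M, P} blocks every backdoor path, so it is the unique smallest valid adjustment set.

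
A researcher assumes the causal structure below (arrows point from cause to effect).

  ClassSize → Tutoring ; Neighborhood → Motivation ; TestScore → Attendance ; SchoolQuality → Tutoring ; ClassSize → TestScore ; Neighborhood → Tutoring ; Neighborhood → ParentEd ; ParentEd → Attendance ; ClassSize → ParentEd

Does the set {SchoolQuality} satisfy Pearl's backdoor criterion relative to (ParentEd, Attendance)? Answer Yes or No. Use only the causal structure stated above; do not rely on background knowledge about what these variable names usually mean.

No

Backdoor paths from ParentEd to Attendance (paths whose first edge points into ParentEd):
  P1: ParentEd <- ClassSize -> TestScore -> Attendance
  P2: ParentEd <- Neighborhood -> Tutoring <- ClassSize -> TestScore -> Attendance
Condition 1 (no descendant of ParentEd in the set): holds — descendants of ParentEd are {Attendance}; none are in {SchoolQuality}.
Condition 2 (every backdoor path blocked by {SchoolQuality}):
  P1: open — no interior node is in the conditioning set.
  P2: blocked at collider Tutoring (neither it nor any descendant is in the conditioning set).
{SchoolQuality} does not satisfy the backdoor criterion.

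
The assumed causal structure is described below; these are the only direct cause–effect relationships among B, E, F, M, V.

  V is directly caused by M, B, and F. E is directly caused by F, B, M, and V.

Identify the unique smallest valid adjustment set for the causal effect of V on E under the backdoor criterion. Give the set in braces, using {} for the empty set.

Variables eligible for adjustment (non-descendants of V, excluding V and E): {B, F, M}.
Backdoor paths from V to E:
  P1: V <- B -> E
  P2: V <- M -> E
  P3: V <- F -> E
The empty set is not sufficient: P1 (V <- B -> E) has no collider blocking it and no conditioned non-collider, so it is open.
Try {B, F, M}:
  P1: blocked at fork node B ∈ conditioning set.
  P2: blocked at fork node M ∈ conditioning set.
  P3: blocked at fork node F ∈ conditioning set.
{B, F, M} contains no descendant of V and blocks every backdoor path.
Every element of {B, F, M} is needed (dropping B leaves P1 open; dropping F leaves P3 open; dropping M leaves P2 open), so no proper subset is valid.
Among all size-3 subsets of the eligible variables, only {B, F, M} blocks every backdoor path, so it is the unique smallest valid adjustment set.

{B, F, M}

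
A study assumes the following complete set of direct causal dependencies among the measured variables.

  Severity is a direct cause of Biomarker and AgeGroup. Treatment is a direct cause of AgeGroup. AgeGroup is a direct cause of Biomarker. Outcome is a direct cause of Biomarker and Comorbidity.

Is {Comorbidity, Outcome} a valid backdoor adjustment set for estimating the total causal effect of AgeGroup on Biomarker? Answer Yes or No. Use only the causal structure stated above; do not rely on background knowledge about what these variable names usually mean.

No

Backdoor paths from AgeGroup to Biomarker (paths whose first edge points into AgeGroup):
  P1: AgeGroup <- Severity -> Biomarker
Condition 1 (no descendant of AgeGroup in the set): holds — descendants of AgeGroup are {Biomarker}; none are in {Comorbidity, Outcome}.
Condition 2 (every backdoor path blocked by {Comorbidity, Outcome}):
  P1: open — no interior node is in the conditioning set.
{Comorbidity, Outcome} does not satisfy the backdoor criterion.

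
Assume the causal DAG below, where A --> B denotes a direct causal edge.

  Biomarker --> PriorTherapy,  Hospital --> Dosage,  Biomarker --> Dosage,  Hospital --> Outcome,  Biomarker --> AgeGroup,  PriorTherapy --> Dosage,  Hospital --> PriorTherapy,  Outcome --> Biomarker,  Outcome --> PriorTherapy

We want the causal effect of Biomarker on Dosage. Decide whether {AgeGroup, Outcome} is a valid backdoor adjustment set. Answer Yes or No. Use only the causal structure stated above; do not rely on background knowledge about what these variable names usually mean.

No

Backdoor paths from Biomarker to Dosage (paths whose first edge points into Biomarker):
  P1: Biomarker <- Outcome <- Hospital -> PriorTherapy -> Dosage
  P2: Biomarker <- Outcome <- Hospital -> Dosage
  P3: Biomarker <- Outcome -> PriorTherapy <- Hospital -> Dosage
  P4: Biomarker <- Outcome -> PriorTherapy -> Dosage
Condition 1 (no descendant of Biomarker in the set): FAILS — AgeGroup is a descendant of Biomarker.
Condition 2 (every backdoor path blocked by {AgeGroup, Outcome}):
  P1: blocked at chain node Outcome ∈ conditioning set.
  P2: blocked at chain node Outcome ∈ conditioning set.
  P3: blocked at fork node Outcome ∈ conditioning set.
  P4: blocked at fork node Outcome ∈ conditioning set.
{AgeGroup, Outcome} does not satisfy the backdoor criterion.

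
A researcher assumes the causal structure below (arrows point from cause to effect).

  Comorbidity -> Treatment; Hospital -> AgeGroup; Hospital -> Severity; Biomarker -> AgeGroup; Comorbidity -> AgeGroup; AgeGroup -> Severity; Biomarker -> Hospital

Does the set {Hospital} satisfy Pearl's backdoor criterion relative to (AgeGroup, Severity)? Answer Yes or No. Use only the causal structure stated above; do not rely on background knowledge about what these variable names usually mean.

Backdoor paths from AgeGroup to Severity (paths whose first edge points into AgeGroup):
  P1: AgeGroup <- Biomarker -> Hospital -> Severity
  P2: AgeGroup <- Hospital -> Severity
Condition 1 (no descendant of AgeGroup in the set): holds — descendants of AgeGroup are {Severity}; none are in {Hospital}.
Condition 2 (every backdoor path blocked by {Hospital}):
  P1: blocked at chain node Hospital ∈ conditioning set.
  P2: blocked at fork node Hospital ∈ conditioning set.
{Hospital} satisfies the backdoor criterion.

Yes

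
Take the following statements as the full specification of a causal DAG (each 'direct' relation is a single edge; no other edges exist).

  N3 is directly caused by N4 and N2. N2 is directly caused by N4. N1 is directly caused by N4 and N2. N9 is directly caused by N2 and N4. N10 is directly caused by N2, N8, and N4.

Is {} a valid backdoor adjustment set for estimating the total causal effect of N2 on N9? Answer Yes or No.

Backdoor paths from N2 to N9 (paths whose first edge points into N2):
  P1: N2 <- N4 -> N9
Condition 1 (no descendant of N2 in the set): holds — descendants of N2 are {N1, N10, N3, N9}; none are in {}.
Condition 2 (every backdoor path blocked by {}):
  P1: open — no interior node is in the conditioning set.
{} does not satisfy the backdoor criterion.

No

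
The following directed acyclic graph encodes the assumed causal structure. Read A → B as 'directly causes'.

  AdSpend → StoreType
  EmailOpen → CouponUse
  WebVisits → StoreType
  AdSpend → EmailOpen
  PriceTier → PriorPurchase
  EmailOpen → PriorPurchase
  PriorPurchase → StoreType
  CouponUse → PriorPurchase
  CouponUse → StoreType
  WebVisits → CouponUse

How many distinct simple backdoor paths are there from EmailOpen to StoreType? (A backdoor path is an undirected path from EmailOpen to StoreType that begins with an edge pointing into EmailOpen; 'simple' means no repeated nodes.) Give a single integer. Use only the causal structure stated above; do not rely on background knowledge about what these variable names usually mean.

1

A backdoor path from EmailOpen to StoreType is any simple undirected path whose first edge points into EmailOpen (i.e. leaves EmailOpen via a parent).
Parents of EmailOpen: {AdSpend}.
Enumerating:
  P1: EmailOpen <- AdSpend -> StoreType
That exhausts the simple backdoor paths. Count: 1.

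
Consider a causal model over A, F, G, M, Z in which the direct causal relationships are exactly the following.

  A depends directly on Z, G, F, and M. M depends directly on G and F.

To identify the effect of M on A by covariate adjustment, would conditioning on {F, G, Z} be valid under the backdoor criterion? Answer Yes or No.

Backdoor paths from M to A (paths whose first edge points into M):
  P1: M <- F -> A
  P2: M <- G -> A
Condition 1 (no descendant of M in the set): holds — descendants of M are {A}; none are in {F, G, Z}.
Condition 2 (every backdoor path blocked by {F, G, Z}):
  P1: blocked at fork node F ∈ conditioning set.
  P2: blocked at fork node G ∈ conditioning set.
{F, G, Z} satisfies the backdoor criterion.

Yes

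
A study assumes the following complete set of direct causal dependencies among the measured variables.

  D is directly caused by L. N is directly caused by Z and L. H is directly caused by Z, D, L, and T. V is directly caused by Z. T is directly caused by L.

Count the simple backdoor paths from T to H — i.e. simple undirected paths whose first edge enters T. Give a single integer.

3

A backdoor path from T to H is any simple undirected path whose first edge points into T (i.e. leaves T via a parent).
Parents of T: {L}.
Enumerating:
  P1: T <- L -> D -> H
  P2: T <- L -> H
  P3: T <- L -> N <- Z -> H
That exhausts the simple backdoor paths. Count: 3.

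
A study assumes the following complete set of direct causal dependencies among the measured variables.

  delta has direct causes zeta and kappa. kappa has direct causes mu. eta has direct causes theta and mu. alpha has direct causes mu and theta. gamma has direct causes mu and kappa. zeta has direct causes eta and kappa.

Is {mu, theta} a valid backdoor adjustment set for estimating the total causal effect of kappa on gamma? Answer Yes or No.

Yes

Backdoor paths from kappa to gamma (paths whose first edge points into kappa):
  P1: kappa <- mu -> gamma
Condition 1 (no descendant of kappa in the set): holds — descendants of kappa are {delta, gamma, zeta}; none are in {mu, theta}.
Condition 2 (every backdoor path blocked by {mu, theta}):
  P1: blocked at fork node mu ∈ conditioning set.
{mu, theta} satisfies the backdoor criterion.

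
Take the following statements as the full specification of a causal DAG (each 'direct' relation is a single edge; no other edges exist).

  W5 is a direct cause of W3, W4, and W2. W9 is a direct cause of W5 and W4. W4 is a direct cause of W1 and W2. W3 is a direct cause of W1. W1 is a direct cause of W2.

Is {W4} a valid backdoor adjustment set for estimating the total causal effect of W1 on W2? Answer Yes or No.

Backdoor paths from W1 to W2 (paths whose first edge points into W1):
  P1: W1 <- W3 <- W5 <- W9 -> W4 -> W2
  P2: W1 <- W3 <- W5 -> W4 -> W2
  P3: W1 <- W3 <- W5 -> W2
  P4: W1 <- W4 <- W9 -> W5 -> W2
  P5: W1 <- W4 <- W5 -> W2
  P6: W1 <- W4 -> W2
Condition 1 (no descendant of W1 in the set): holds — descendants of W1 are {W2}; none are in {W4}.
Condition 2 (every backdoor path blocked by {W4}):
  P1: blocked at chain node W4 ∈ conditioning set.
  P2: blocked at chain node W4 ∈ conditioning set.
  P3: open — no interior node is in the conditioning set.
  P4: blocked at chain node W4 ∈ conditioning set.
  P5: blocked at chain node W4 ∈ conditioning set.
  P6: blocked at fork node W4 ∈ conditioning set.
{W4} does not satisfy the backdoor criterion.

No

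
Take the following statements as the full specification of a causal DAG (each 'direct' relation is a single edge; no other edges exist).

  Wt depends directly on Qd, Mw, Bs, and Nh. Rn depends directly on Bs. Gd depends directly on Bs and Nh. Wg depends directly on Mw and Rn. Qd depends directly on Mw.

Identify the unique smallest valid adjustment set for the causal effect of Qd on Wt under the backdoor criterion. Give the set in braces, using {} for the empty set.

Variables eligible for adjustment (non-descendants of Qd, excluding Qd and Wt): {Bs, Gd, Mw, Nh, Rn, Wg}.
Backdoor paths from Qd to Wt:
  P1: Qd <- Mw -> Wg <- Rn <- Bs -> Gd <- Nh -> Wt
  P2: Qd <- Mw -> Wg <- Rn <- Bs -> Wt
  P3: Qd <- Mw -> Wt
The empty set is not sufficient: P3 (Qd <- Mw -> Wt) has no collider blocking it and no conditioned non-collider, so it is open.
Try {Mw}:
  P1: blocked at fork node Mw ∈ conditioning set.
  P2: blocked at fork node Mw ∈ conditioning set.
  P3: blocked at fork node Mw ∈ conditioning set.
{Mw} contains no descendant of Qd and blocks every backdoor path.
No other singleton works — e.g. {Bs} leaves P3 open — so {Mw} is the unique smallest valid adjustment set.

{Mw}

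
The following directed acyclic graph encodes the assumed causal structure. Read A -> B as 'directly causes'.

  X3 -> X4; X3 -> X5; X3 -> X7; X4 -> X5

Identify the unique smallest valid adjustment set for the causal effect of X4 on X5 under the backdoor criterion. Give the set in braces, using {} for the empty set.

Variables eligible for adjustment (non-descendants of X4, excluding X4 and X5): {X3, X7}.
Backdoor paths from X4 to X5:
  P1: X4 <- X3 -> X5
The empty set is not sufficient: P1 (X4 <- X3 -> X5) has no collider blocking it and no conditioned non-collider, so it is open.
Try {X3}:
  P1: blocked at fork node X3 ∈ conditioning set.
{X3} contains no descendant of X4 and blocks every backdoor path.
No other singleton works — e.g. {X7} leaves P1 open — so {X3} is the unique smallest valid adjustment set.

{X3}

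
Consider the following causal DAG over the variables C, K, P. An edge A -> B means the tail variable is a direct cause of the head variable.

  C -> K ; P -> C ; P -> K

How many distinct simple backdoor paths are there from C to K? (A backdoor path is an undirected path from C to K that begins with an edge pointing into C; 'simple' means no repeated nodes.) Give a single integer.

A backdoor path from C to K is any simple undirected path whose first edge points into C (i.e. leaves C via a parent).
Parents of C: {P}.
Enumerating:
  P1: C <- P -> K
That exhausts the simple backdoor paths. Count: 1.

1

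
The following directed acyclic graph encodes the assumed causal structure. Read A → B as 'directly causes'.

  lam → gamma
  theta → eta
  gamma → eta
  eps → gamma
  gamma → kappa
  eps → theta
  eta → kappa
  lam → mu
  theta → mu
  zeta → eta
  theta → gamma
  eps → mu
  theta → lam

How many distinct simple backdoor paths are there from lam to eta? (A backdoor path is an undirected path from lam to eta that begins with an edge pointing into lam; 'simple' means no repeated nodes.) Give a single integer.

A backdoor path from lam to eta is any simple undirected path whose first edge points into lam (i.e. leaves lam via a parent).
Parents of lam: {theta}.
Enumerating:
  P1: lam <- theta <- eps -> gamma -> eta
  P2: lam <- theta <- eps -> gamma -> kappa <- eta
  P3: lam <- theta -> gamma -> eta
  P4: lam <- theta -> gamma -> kappa <- eta
  P5: lam <- theta -> eta
  P6: lam <- theta -> mu <- eps -> gamma -> eta
  P7: lam <- theta -> mu <- eps -> gamma -> kappa <- eta
That exhausts the simple backdoor paths. Count: 7.

7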